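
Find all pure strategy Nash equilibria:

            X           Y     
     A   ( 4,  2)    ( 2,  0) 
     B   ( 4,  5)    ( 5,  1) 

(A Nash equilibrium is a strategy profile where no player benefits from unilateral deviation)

Nash equilibrium: (A, X), (B, X)

Work:
Best responses:
  P1 vs X: payoffs [4, 4] → best response A/B (payoff 4)
  P1 vs Y: payoffs [2, 5] → best response B (payoff 5)
  P2 vs A: payoffs [2, 0] → best response X (payoff 2)
  P2 vs B: payoffs [5, 1] → best response X (payoff 5)
Mutual best responses: (A,X), (B,X) → Nash equilibria.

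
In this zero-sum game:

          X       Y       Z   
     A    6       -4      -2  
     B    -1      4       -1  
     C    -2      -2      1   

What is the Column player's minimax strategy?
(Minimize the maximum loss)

Column should play Z, value = 1

Work:
Column player minimizes Row's maximum payoff:
Column X: max payoff to Row = 6
Column Y: max payoff to Row = 4
Column Z: max payoff to Row = 1
Minimum is 1, achieved by column Z.
Minimax strategy: Z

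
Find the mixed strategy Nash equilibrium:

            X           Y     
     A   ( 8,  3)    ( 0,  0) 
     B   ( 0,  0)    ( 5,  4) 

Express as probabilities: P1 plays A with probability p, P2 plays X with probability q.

p = 0.5714, q = 0.3846

Work:
Find probabilities that make opponent indifferent:
P2 chooses q to make P1 indifferent between A and B
P1 chooses p to make P2 indifferent between X and Y
Mixed NE: P1 plays (A: 0.5714, B: 0.4286), P2 plays (X: 0.3846, Y: 0.6154)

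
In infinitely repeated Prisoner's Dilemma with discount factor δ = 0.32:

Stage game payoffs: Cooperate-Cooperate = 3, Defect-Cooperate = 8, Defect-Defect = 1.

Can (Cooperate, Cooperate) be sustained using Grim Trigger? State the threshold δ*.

δ* = 0.7143; since δ = 0.32 < 0.7143, cooperation cannot be sustained

Work:
For Grim Trigger:
Cooperate forever: 3/(1-δ)
Defect then punished: 8 + 1·δ/(1-δ)
Need: 3/(1-δ) ≥ 8 + 1·δ/(1-δ)
Solving: δ ≥ (T-R)/(T-P) = (8-3)/(8-1) = 0.7143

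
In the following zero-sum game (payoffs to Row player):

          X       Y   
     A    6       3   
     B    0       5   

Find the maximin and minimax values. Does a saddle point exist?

Maximin = 3, Minimax = 5, Saddle: False

Work:
Row minimums: [3, 0] → maximin = 3
Column maximums: [6, 5] → minimax = 5
No saddle point (maximin ≠ minimax). Mixed strategy needed.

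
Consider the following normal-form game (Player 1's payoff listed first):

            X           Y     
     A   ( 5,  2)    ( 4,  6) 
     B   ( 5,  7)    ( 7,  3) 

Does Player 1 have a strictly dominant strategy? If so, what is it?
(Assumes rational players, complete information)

No strictly dominant strategy exists for Player 1

Work:
A strategy strictly dominates another if it gives a strictly higher payoff against every opponent action. Compare each pair of P1's strategies column-by-column:
  A vs B: [5 vs 5, 4 vs 7] → A does not strictly dominate B (column X: 5 ≤ 5)
  B vs A: [5 vs 5, 7 vs 4] → B does not strictly dominate A (column X: 5 ≤ 5)
No single strategy strictly dominates all others → no strictly dominant strategy.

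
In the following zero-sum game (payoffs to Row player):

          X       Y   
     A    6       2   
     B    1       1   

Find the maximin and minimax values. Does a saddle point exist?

Maximin = 2, Minimax = 2, Saddle: True

Work:
Row minimums: [2, 1] → maximin = 2
Column maximums: [6, 2] → minimax = 2
Saddle point exists! Game value = 2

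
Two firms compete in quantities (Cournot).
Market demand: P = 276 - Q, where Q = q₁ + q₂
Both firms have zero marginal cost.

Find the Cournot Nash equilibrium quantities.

q₁* = q₂* = 92.0; P* = 92.0

Work:
Profit: π_i = P·q_i = (a - q_i - q_j)·q_i
FOC: ∂π_i/∂q_i = a - 2q_i - q_j = 0
Reaction function: q_i = (276 - q_j)/2
Symmetry: q* = 276/3 = 92.0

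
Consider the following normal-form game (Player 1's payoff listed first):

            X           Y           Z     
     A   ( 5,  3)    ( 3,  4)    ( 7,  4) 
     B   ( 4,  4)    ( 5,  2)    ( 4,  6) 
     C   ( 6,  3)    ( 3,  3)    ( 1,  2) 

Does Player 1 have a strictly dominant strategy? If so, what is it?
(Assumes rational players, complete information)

No strictly dominant strategy exists for Player 1

Work:
A strategy strictly dominates another if it gives a strictly higher payoff against every opponent action. Compare each pair of P1's strategies column-by-column:
  A vs B: [5 vs 4, 3 vs 5, 7 vs 4] → A does not strictly dominate B (column Y: 3 ≤ 5)
  A vs C: [5 vs 6, 3 vs 3, 7 vs 1] → A does not strictly dominate C (column X: 5 ≤ 6)
  B vs A: [4 vs 5, 5 vs 3, 4 vs 7] → B does not strictly dominate A (column X: 4 ≤ 5)
  B vs C: [4 vs 6, 5 vs 3, 4 vs 1] → B does not strictly dominate C (column X: 4 ≤ 6)
  C vs A: [6 vs 5, 3 vs 3, 1 vs 7] → C does not strictly dominate A (column Y: 3 ≤ 3)
  C vs B: [6 vs 4, 3 vs 5, 1 vs 4] → C does not strictly dominate B (column Y: 3 ≤ 5)
No single strategy strictly dominates all others → no strictly dominant strategy.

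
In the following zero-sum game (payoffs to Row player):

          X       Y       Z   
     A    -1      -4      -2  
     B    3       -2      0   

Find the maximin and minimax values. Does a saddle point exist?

Maximin = -2, Minimax = -2, Saddle: True

Work:
Row minimums: [-4, -2] → maximin = -2
Column maximums: [3, -2, 0] → minimax = -2
Saddle point exists! Game value = -2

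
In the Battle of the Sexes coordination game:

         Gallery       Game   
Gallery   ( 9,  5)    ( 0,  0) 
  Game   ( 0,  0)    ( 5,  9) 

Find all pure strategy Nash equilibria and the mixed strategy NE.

Pure NE: (Gallery, Gallery) and (Game, Game); Mixed NE: p = 0.6429, q = 0.3571

Work:
Check pure NE:
(Gallery, Gallery): (9, 5) - no unilateral deviation beneficial
(Game, Game): (5, 9) - no unilateral deviation beneficial
Mixed NE: P1 plays Gallery with p = 0.6429, P2 plays Gallery with q = 0.3571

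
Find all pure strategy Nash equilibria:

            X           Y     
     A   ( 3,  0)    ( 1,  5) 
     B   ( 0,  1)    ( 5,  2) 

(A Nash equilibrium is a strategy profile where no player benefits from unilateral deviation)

Nash equilibrium: (B, Y)

Work:
Best responses:
  P1 vs X: payoffs [3, 0] → best response A (payoff 3)
  P1 vs Y: payoffs [1, 5] → best response B (payoff 5)
  P2 vs A: payoffs [0, 5] → best response Y (payoff 5)
  P2 vs B: payoffs [1, 2] → best response Y (payoff 2)
Mutual best responses: (B,Y) → Nash equilibria.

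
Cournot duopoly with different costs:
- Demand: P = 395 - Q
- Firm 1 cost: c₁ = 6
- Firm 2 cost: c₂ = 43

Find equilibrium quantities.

q₁* = 142.0, q₂* = 105.0

Work:
Reaction: q₁ = (395 - 6 - q₂)/2
Reaction: q₂ = (395 - 43 - q₁)/2
Solve simultaneously:
q₁* = (395 - 2×6 + 43)/3 = 142.0
q₂* = (395 - 2×43 + 6)/3 = 105.0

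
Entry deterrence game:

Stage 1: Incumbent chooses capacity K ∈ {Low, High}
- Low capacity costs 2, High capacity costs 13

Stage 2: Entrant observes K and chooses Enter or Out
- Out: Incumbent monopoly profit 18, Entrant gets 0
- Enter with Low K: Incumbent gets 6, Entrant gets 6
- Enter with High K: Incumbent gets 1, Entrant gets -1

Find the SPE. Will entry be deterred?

SPE: (High, Enter|Low, Out|High); Entry deterred. Incumbent net profit = 5

Work:
After Low K: Entrant enters (6 > 0)
After High K: Entrant stays out (-1 < 0)
Incumbent: Low → 6−2=4, High → 18−13=5
Incumbent chooses High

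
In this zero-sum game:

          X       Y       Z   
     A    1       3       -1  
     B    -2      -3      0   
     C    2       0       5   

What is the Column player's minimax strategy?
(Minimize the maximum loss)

Column should play X, value = 2

Work:
Column player minimizes Row's maximum payoff:
Column X: max payoff to Row = 2
Column Y: max payoff to Row = 3
Column Z: max payoff to Row = 5
Minimum is 2, achieved by column X.
Minimax strategy: X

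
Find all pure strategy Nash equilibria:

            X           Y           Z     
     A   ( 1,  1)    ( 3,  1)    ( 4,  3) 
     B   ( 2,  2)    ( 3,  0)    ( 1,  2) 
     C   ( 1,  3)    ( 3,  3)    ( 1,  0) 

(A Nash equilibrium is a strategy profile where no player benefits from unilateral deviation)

Nash equilibrium: (A, Z), (B, X), (C, Y)

Work:
Best responses:
  P1 vs X: payoffs [1, 2, 1] → best response B (payoff 2)
  P1 vs Y: payoffs [3, 3, 3] → best response A/B/C (payoff 3)
  P1 vs Z: payoffs [4, 1, 1] → best response A (payoff 4)
  P2 vs A: payoffs [1, 1, 3] → best response Z (payoff 3)
  P2 vs B: payoffs [2, 0, 2] → best response X/Z (payoff 2)
  P2 vs C: payoffs [3, 3, 0] → best response X/Y (payoff 3)
Mutual best responses: (A,Z), (B,X), (C,Y) → Nash equilibria.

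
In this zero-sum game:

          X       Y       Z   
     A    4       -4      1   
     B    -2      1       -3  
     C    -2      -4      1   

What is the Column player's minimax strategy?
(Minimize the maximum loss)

Column should play Y or Z (all achieve the minimum), value = 1

Work:
Column player minimizes Row's maximum payoff:
Column X: max payoff to Row = 4
Column Y: max payoff to Row = 1
Column Z: max payoff to Row = 1
Minimum is 1, achieved by columns Y, Z (tied).
Each of Y or Z is a minimax strategy.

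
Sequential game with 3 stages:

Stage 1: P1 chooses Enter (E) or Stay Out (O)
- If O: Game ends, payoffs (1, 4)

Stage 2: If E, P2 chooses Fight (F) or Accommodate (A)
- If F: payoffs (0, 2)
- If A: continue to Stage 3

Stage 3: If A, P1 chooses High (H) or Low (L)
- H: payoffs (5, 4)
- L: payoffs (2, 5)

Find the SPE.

SPE: (E, A, H); Outcome (5, 4)

Work:
Stage 3: P1 chooses H (5 vs 2)
Stage 2: P2: F->2, A->4 (anticipating H). Choose A
Stage 1: P1: O->1, E->5 (anticipating A, H). Choose E
SPE path: E -> A -> H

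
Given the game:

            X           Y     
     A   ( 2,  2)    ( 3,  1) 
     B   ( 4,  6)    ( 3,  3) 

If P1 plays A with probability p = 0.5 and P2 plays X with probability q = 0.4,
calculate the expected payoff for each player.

E[P1] = 3.0, E[P2] = 2.8

Work:
E[P1] = p·q·π₁(A,X) + p·(1-q)·π₁(A,Y) + (1-p)·q·π₁(B,X) + (1-p)·(1-q)·π₁(B,Y)
= 0.5·0.4·2 + 0.5·0.6·3 + 0.5·0.4·4 + 0.5·0.6·3
= 3.0

E[P2] = 2.8 (similar calculation)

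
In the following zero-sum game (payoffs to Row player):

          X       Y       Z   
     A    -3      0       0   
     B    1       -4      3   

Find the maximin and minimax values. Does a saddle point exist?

Maximin = -3, Minimax = 0, Saddle: False

Work:
Row minimums: [-3, -4] → maximin = -3
Column maximums: [1, 0, 3] → minimax = 0
No saddle point (maximin ≠ minimax). Mixed strategy needed.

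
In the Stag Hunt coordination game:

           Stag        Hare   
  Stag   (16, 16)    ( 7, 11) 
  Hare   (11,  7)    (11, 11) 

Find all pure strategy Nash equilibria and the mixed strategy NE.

Pure NE: (Stag, Stag) and (Hare, Hare); Mixed NE: p = 0.4444, q = 0.4444

Work:
Check pure NE:
(Stag, Stag): (16, 16) - no unilateral deviation beneficial
(Hare, Hare): (11, 11) - no unilateral deviation beneficial
Mixed NE: P1 plays Stag with p = 0.4444, P2 plays Stag with q = 0.4444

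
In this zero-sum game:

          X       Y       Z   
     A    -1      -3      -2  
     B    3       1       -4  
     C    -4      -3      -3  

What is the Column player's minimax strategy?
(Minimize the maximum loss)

Column should play Z, value = -2

Work:
Column player minimizes Row's maximum payoff:
Column X: max payoff to Row = 3
Column Y: max payoff to Row = 1
Column Z: max payoff to Row = -2
Minimum is -2, achieved by column Z.
Minimax strategy: Z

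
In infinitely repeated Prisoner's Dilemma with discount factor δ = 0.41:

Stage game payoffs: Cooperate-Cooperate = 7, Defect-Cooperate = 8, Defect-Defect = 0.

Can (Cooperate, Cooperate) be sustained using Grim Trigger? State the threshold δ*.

δ* = 0.125; since δ = 0.41 ≥ 0.125, cooperation can be sustained

Work:
For Grim Trigger:
Cooperate forever: 7/(1-δ)
Defect then punished: 8 + 0·δ/(1-δ)
Need: 7/(1-δ) ≥ 8 + 0·δ/(1-δ)
Solving: δ ≥ (T-R)/(T-P) = (8-7)/(8-0) = 0.125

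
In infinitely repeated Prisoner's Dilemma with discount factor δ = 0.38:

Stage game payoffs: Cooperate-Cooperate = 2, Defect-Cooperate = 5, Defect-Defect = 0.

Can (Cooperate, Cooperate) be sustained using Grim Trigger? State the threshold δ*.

δ* = 0.6; since δ = 0.38 < 0.6, cooperation cannot be sustained

Work:
For Grim Trigger:
Cooperate forever: 2/(1-δ)
Defect then punished: 5 + 0·δ/(1-δ)
Need: 2/(1-δ) ≥ 5 + 0·δ/(1-δ)
Solving: δ ≥ (T-R)/(T-P) = (5-2)/(5-0) = 0.6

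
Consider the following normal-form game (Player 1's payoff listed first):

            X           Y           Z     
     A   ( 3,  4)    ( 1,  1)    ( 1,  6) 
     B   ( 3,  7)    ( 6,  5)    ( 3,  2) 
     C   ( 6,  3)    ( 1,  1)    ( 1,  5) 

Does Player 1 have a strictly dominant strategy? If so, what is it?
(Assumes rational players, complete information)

No strictly dominant strategy exists for Player 1

Work:
A strategy strictly dominates another if it gives a strictly higher payoff against every opponent action. Compare each pair of P1's strategies column-by-column:
  A vs B: [3 vs 3, 1 vs 6, 1 vs 3] → A does not strictly dominate B (column X: 3 ≤ 3)
  A vs C: [3 vs 6, 1 vs 1, 1 vs 1] → A does not strictly dominate C (column X: 3 ≤ 6)
  B vs A: [3 vs 3, 6 vs 1, 3 vs 1] → B does not strictly dominate A (column X: 3 ≤ 3)
  B vs C: [3 vs 6, 6 vs 1, 3 vs 1] → B does not strictly dominate C (column X: 3 ≤ 6)
  C vs A: [6 vs 3, 1 vs 1, 1 vs 1] → C does not strictly dominate A (column Y: 1 ≤ 1)
  C vs B: [6 vs 3, 1 vs 6, 1 vs 3] → C does not strictly dominate B (column Y: 1 ≤ 6)
No single strategy strictly dominates all others → no strictly dominant strategy.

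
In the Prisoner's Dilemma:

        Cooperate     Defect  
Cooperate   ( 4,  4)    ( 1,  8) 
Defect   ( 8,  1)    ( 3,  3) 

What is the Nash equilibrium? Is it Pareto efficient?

(Defect, Defect) is NE; not Pareto efficient

Work:
Defect dominates Cooperate for both players:
If P2 cooperates: Defect (8) > Cooperate (4)
If P2 defects: Defect (3) > Cooperate (1)
NE: (Defect, Defect) with payoff (3, 3)
But (Cooperate, Cooperate) = (4, 4) Pareto dominates (3, 3)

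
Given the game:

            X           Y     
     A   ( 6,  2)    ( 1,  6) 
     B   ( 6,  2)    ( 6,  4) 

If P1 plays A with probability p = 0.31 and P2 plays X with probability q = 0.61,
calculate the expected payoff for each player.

E[P1] = 5.3955, E[P2] = 3.0218

Work:
E[P1] = p·q·π₁(A,X) + p·(1-q)·π₁(A,Y) + (1-p)·q·π₁(B,X) + (1-p)·(1-q)·π₁(B,Y)
= 0.31·0.61·6 + 0.31·0.39·1 + 0.69·0.61·6 + 0.69·0.39·6
= 5.3955

E[P2] = 3.0218 (similar calculation)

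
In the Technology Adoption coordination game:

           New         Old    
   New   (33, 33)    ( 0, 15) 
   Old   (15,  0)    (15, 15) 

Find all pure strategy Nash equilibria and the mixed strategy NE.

Pure NE: (New, New) and (Old, Old); Mixed NE: p = 0.4545, q = 0.4545

Work:
Check pure NE:
(New, New): (33, 33) - no unilateral deviation beneficial
(Old, Old): (15, 15) - no unilateral deviation beneficial
Mixed NE: P1 plays New with p = 0.4545, P2 plays New with q = 0.4545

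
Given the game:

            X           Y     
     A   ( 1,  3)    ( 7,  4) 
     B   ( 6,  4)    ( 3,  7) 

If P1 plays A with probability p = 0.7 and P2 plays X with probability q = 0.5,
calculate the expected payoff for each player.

E[P1] = 4.15, E[P2] = 4.1

Work:
E[P1] = p·q·π₁(A,X) + p·(1-q)·π₁(A,Y) + (1-p)·q·π₁(B,X) + (1-p)·(1-q)·π₁(B,Y)
= 0.7·0.5·1 + 0.7·0.5·7 + 0.3·0.5·6 + 0.3·0.5·3
= 4.15

E[P2] = 4.1 (similar calculation)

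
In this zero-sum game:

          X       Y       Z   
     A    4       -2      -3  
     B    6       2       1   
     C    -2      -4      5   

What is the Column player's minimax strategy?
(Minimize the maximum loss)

Column should play Y, value = 2

Work:
Column player minimizes Row's maximum payoff:
Column X: max payoff to Row = 6
Column Y: max payoff to Row = 2
Column Z: max payoff to Row = 5
Minimum is 2, achieved by column Y.
Minimax strategy: Y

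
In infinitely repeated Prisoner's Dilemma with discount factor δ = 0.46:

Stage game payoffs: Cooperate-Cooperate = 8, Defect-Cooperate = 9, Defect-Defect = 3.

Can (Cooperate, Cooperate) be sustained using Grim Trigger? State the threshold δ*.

δ* = 0.1667; since δ = 0.46 ≥ 0.1667, cooperation can be sustained

Work:
For Grim Trigger:
Cooperate forever: 8/(1-δ)
Defect then punished: 9 + 3·δ/(1-δ)
Need: 8/(1-δ) ≥ 9 + 3·δ/(1-δ)
Solving: δ ≥ (T-R)/(T-P) = (9-8)/(9-3) = 0.1667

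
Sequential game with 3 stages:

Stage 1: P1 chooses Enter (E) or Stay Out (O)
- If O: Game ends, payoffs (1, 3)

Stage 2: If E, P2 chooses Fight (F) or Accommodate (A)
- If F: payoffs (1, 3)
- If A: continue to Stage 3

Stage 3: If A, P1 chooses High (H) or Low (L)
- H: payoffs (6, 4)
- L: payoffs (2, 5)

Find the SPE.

SPE: (E, A, H); Outcome (6, 4)

Work:
Stage 3: P1 chooses H (6 vs 2)
Stage 2: P2: F->3, A->4 (anticipating H). Choose A
Stage 1: P1: O->1, E->6 (anticipating A, H). Choose E
SPE path: E -> A -> H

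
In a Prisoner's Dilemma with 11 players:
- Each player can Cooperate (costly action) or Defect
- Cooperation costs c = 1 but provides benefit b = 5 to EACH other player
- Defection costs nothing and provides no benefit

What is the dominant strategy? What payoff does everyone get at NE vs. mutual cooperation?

Dominant: Defect; NE payoff = 0; Coop payoff = 49

Work:
Defect dominates (saves cost c = 1, benefit to others is external)
NE: All defect → everyone gets 0
If all cooperate: each receives (10)×5 - 1 = 49
Social dilemma: 49 > 0 but NE gives 0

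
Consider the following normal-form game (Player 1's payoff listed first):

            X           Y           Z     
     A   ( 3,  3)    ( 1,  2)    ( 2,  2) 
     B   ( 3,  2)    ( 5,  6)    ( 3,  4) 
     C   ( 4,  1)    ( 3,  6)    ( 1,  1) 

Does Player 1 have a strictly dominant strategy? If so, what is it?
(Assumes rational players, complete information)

No strictly dominant strategy exists for Player 1

Work:
A strategy strictly dominates another if it gives a strictly higher payoff against every opponent action. Compare each pair of P1's strategies column-by-column:
  A vs B: [3 vs 3, 1 vs 5, 2 vs 3] → A does not strictly dominate B (column X: 3 ≤ 3)
  A vs C: [3 vs 4, 1 vs 3, 2 vs 1] → A does not strictly dominate C (column X: 3 ≤ 4)
  B vs A: [3 vs 3, 5 vs 1, 3 vs 2] → B does not strictly dominate A (column X: 3 ≤ 3)
  B vs C: [3 vs 4, 5 vs 3, 3 vs 1] → B does not strictly dominate C (column X: 3 ≤ 4)
  C vs A: [4 vs 3, 3 vs 1, 1 vs 2] → C does not strictly dominate A (column Z: 1 ≤ 2)
  C vs B: [4 vs 3, 3 vs 5, 1 vs 3] → C does not strictly dominate B (column Y: 3 ≤ 5)
No single strategy strictly dominates all others → no strictly dominant strategy.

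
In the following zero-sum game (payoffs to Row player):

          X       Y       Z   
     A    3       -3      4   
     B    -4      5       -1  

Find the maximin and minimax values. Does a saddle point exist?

Maximin = -3, Minimax = 3, Saddle: False

Work:
Row minimums: [-3, -4] → maximin = -3
Column maximums: [3, 5, 4] → minimax = 3
No saddle point (maximin ≠ minimax). Mixed strategy needed.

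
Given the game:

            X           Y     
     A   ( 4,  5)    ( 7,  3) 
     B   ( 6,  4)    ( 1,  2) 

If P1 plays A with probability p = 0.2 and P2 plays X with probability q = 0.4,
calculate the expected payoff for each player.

E[P1] = 3.56, E[P2] = 3.0

Work:
E[P1] = p·q·π₁(A,X) + p·(1-q)·π₁(A,Y) + (1-p)·q·π₁(B,X) + (1-p)·(1-q)·π₁(B,Y)
= 0.2·0.4·4 + 0.2·0.6·7 + 0.8·0.4·6 + 0.8·0.6·1
= 3.56

E[P2] = 3.0 (similar calculation)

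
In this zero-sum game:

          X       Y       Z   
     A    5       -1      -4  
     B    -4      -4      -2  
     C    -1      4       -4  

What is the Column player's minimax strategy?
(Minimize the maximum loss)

Column should play Z, value = -2

Work:
Column player minimizes Row's maximum payoff:
Column X: max payoff to Row = 5
Column Y: max payoff to Row = 4
Column Z: max payoff to Row = -2
Minimum is -2, achieved by column Z.
Minimax strategy: Z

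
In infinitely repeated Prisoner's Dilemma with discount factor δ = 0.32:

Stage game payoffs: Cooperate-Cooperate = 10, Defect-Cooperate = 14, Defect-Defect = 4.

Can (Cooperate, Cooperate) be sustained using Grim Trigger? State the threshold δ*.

δ* = 0.4; since δ = 0.32 < 0.4, cooperation cannot be sustained

Work:
For Grim Trigger:
Cooperate forever: 10/(1-δ)
Defect then punished: 14 + 4·δ/(1-δ)
Need: 10/(1-δ) ≥ 14 + 4·δ/(1-δ)
Solving: δ ≥ (T-R)/(T-P) = (14-10)/(14-4) = 0.4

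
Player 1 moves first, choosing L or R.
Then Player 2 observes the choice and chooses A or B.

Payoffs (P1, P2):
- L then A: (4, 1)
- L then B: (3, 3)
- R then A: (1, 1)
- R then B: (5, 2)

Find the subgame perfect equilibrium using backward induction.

P1 plays R, P2 plays B after L and B after R; Payoff (5, 2)

Work:
Backward induction:
After L: P2 chooses B → P1 gets 3
After R: P2 chooses B → P1 gets 5
P1 chooses R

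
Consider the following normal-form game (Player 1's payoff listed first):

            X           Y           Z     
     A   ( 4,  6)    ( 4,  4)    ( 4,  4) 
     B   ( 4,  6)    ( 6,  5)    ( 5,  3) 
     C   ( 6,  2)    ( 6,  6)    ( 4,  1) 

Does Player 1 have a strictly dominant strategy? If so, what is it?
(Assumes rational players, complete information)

No strictly dominant strategy exists for Player 1

Work:
A strategy strictly dominates another if it gives a strictly higher payoff against every opponent action. Compare each pair of P1's strategies column-by-column:
  A vs B: [4 vs 4, 4 vs 6, 4 vs 5] → A does not strictly dominate B (column X: 4 ≤ 4)
  A vs C: [4 vs 6, 4 vs 6, 4 vs 4] → A does not strictly dominate C (column X: 4 ≤ 6)
  B vs A: [4 vs 4, 6 vs 4, 5 vs 4] → B does not strictly dominate A (column X: 4 ≤ 4)
  B vs C: [4 vs 6, 6 vs 6, 5 vs 4] → B does not strictly dominate C (column X: 4 ≤ 6)
  C vs A: [6 vs 4, 6 vs 4, 4 vs 4] → C does not strictly dominate A (column Z: 4 ≤ 4)
  C vs B: [6 vs 4, 6 vs 6, 4 vs 5] → C does not strictly dominate B (column Y: 6 ≤ 6)
No single strategy strictly dominates all others → no strictly dominant strategy.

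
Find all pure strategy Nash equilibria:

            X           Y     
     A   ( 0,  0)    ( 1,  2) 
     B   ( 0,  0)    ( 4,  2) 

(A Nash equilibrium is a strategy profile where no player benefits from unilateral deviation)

Nash equilibrium: (B, Y)

Work:
Best responses:
  P1 vs X: payoffs [0, 0] → best response A/B (payoff 0)
  P1 vs Y: payoffs [1, 4] → best response B (payoff 4)
  P2 vs A: payoffs [0, 2] → best response Y (payoff 2)
  P2 vs B: payoffs [0, 2] → best response Y (payoff 2)
Mutual best responses: (B,Y) → Nash equilibria.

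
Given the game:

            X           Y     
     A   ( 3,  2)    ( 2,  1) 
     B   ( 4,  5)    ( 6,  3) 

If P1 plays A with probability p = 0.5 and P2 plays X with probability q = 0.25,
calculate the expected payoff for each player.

E[P1] = 3.875, E[P2] = 2.375

Work:
E[P1] = p·q·π₁(A,X) + p·(1-q)·π₁(A,Y) + (1-p)·q·π₁(B,X) + (1-p)·(1-q)·π₁(B,Y)
= 0.5·0.25·3 + 0.5·0.75·2 + 0.5·0.25·4 + 0.5·0.75·6
= 3.875

E[P2] = 2.375 (similar calculation)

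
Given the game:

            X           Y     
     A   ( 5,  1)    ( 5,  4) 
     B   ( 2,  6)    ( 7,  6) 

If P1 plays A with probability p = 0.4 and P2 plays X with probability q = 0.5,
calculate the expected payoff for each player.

E[P1] = 4.7, E[P2] = 4.6

Work:
E[P1] = p·q·π₁(A,X) + p·(1-q)·π₁(A,Y) + (1-p)·q·π₁(B,X) + (1-p)·(1-q)·π₁(B,Y)
= 0.4·0.5·5 + 0.4·0.5·5 + 0.6·0.5·2 + 0.6·0.5·7
= 4.7

E[P2] = 4.6 (similar calculation)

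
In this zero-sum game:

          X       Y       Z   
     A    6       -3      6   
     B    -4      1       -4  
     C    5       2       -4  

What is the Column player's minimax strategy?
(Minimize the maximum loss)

Column should play Y, value = 2

Work:
Column player minimizes Row's maximum payoff:
Column X: max payoff to Row = 6
Column Y: max payoff to Row = 2
Column Z: max payoff to Row = 6
Minimum is 2, achieved by column Y.
Minimax strategy: Y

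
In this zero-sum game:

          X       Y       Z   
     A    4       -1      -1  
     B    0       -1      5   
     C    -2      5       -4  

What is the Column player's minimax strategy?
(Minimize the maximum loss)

Column should play X, value = 4

Work:
Column player minimizes Row's maximum payoff:
Column X: max payoff to Row = 4
Column Y: max payoff to Row = 5
Column Z: max payoff to Row = 5
Minimum is 4, achieved by column X.
Minimax strategy: X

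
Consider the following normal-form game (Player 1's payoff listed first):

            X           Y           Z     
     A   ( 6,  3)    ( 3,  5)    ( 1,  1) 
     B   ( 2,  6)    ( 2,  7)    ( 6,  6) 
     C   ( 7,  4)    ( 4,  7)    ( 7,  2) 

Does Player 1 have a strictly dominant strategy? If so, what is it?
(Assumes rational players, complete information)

Yes, Player 1's strictly dominant strategy is C

Work:
A strategy strictly dominates another if it gives a strictly higher payoff against every opponent action. Compare each pair of P1's strategies column-by-column:
  A vs B: [6 vs 2, 3 vs 2, 1 vs 6] → A does not strictly dominate B (column Z: 1 ≤ 6)
  A vs C: [6 vs 7, 3 vs 4, 1 vs 7] → A does not strictly dominate C (column X: 6 ≤ 7)
  B vs A: [2 vs 6, 2 vs 3, 6 vs 1] → B does not strictly dominate A (column X: 2 ≤ 6)
  B vs C: [2 vs 7, 2 vs 4, 6 vs 7] → B does not strictly dominate C (column X: 2 ≤ 7)
  C vs A: [7 vs 6, 4 vs 3, 7 vs 1] → C strictly dominates A
  C vs B: [7 vs 2, 4 vs 2, 7 vs 6] → C strictly dominates B
C strictly dominates every other strategy → strictly dominant.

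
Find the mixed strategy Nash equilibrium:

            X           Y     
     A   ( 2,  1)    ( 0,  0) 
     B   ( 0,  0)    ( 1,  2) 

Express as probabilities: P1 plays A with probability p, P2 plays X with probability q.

p = 0.6667, q = 0.3333

Work:
Find probabilities that make opponent indifferent:
P2 chooses q to make P1 indifferent between A and B
P1 chooses p to make P2 indifferent between X and Y
Mixed NE: P1 plays (A: 0.6667, B: 0.3333), P2 plays (X: 0.3333, Y: 0.6667)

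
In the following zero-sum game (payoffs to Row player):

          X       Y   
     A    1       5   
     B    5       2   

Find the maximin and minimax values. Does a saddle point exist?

Maximin = 2, Minimax = 5, Saddle: False

Work:
Row minimums: [1, 2] → maximin = 2
Column maximums: [5, 5] → minimax = 5
No saddle point (maximin ≠ minimax). Mixed strategy needed.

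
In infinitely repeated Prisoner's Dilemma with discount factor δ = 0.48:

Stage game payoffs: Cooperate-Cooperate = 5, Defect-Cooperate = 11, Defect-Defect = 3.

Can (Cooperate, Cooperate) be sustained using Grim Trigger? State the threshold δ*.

δ* = 0.75; since δ = 0.48 < 0.75, cooperation cannot be sustained

Work:
For Grim Trigger:
Cooperate forever: 5/(1-δ)
Defect then punished: 11 + 3·δ/(1-δ)
Need: 5/(1-δ) ≥ 11 + 3·δ/(1-δ)
Solving: δ ≥ (T-R)/(T-P) = (11-5)/(11-3) = 0.75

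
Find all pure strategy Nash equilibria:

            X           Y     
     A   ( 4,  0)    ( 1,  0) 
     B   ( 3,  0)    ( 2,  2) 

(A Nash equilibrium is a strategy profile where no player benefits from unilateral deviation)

Nash equilibrium: (A, X), (B, Y)

Work:
Best responses:
  P1 vs X: payoffs [4, 3] → best response A (payoff 4)
  P1 vs Y: payoffs [1, 2] → best response B (payoff 2)
  P2 vs A: payoffs [0, 0] → best response X/Y (payoff 0)
  P2 vs B: payoffs [0, 2] → best response Y (payoff 2)
Mutual best responses: (A,X), (B,Y) → Nash equilibria.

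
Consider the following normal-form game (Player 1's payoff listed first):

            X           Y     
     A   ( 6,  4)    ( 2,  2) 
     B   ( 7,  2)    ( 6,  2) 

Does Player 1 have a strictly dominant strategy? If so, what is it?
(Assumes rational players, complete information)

Yes, Player 1's strictly dominant strategy is B

Work:
A strategy strictly dominates another if it gives a strictly higher payoff against every opponent action. Compare each pair of P1's strategies column-by-column:
  A vs B: [6 vs 7, 2 vs 6] → A does not strictly dominate B (column X: 6 ≤ 7)
  B vs A: [7 vs 6, 6 vs 2] → B strictly dominates A
B strictly dominates every other strategy → strictly dominant.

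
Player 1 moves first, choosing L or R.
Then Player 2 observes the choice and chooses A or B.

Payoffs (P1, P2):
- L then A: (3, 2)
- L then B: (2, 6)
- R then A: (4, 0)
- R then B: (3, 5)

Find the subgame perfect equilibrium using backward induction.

P1 plays R, P2 plays B after L and B after R; Payoff (3, 5)

Work:
Backward induction:
After L: P2 chooses B → P1 gets 2
After R: P2 chooses B → P1 gets 3
P1 chooses R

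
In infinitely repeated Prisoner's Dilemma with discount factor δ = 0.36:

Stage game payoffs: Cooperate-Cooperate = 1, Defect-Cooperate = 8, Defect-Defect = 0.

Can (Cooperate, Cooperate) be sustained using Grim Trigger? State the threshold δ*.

δ* = 0.875; since δ = 0.36 < 0.875, cooperation cannot be sustained

Work:
For Grim Trigger:
Cooperate forever: 1/(1-δ)
Defect then punished: 8 + 0·δ/(1-δ)
Need: 1/(1-δ) ≥ 8 + 0·δ/(1-δ)
Solving: δ ≥ (T-R)/(T-P) = (8-1)/(8-0) = 0.875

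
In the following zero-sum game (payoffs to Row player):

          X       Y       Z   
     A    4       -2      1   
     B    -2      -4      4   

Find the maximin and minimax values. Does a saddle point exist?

Maximin = -2, Minimax = -2, Saddle: True

Work:
Row minimums: [-2, -4] → maximin = -2
Column maximums: [4, -2, 4] → minimax = -2
Saddle point exists! Game value = -2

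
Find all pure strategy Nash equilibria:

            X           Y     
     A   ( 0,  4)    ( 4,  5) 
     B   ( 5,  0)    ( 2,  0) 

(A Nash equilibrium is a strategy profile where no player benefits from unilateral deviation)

Nash equilibrium: (A, Y), (B, X)

Work:
Best responses:
  P1 vs X: payoffs [0, 5] → best response B (payoff 5)
  P1 vs Y: payoffs [4, 2] → best response A (payoff 4)
  P2 vs A: payoffs [4, 5] → best response Y (payoff 5)
  P2 vs B: payoffs [0, 0] → best response X/Y (payoff 0)
Mutual best responses: (A,Y), (B,X) → Nash equilibria.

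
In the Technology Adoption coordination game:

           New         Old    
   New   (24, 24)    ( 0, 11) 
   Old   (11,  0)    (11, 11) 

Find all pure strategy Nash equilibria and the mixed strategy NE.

Pure NE: (New, New) and (Old, Old); Mixed NE: p = 0.4583, q = 0.4583

Work:
Check pure NE:
(New, New): (24, 24) - no unilateral deviation beneficial
(Old, Old): (11, 11) - no unilateral deviation beneficial
Mixed NE: P1 plays New with p = 0.4583, P2 plays New with q = 0.4583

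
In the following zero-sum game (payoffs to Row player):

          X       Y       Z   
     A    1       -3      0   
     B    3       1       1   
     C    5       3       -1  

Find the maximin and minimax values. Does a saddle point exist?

Maximin = 1, Minimax = 1, Saddle: True

Work:
Row minimums: [-3, 1, -1] → maximin = 1
Column maximums: [5, 3, 1] → minimax = 1
Saddle point exists! Game value = 1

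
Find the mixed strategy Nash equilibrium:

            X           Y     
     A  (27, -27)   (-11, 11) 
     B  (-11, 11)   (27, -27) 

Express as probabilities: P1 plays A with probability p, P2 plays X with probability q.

p = 0.5, q = 0.5

Work:
Find probabilities that make opponent indifferent:
P2 chooses q to make P1 indifferent between A and B
P1 chooses p to make P2 indifferent between X and Y
Mixed NE: P1 plays (A: 0.5, B: 0.5), P2 plays (X: 0.5, Y: 0.5)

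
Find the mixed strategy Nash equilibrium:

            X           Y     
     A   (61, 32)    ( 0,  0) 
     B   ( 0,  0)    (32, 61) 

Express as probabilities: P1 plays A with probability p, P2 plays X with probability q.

p = 0.6559, q = 0.3441

Work:
Find probabilities that make opponent indifferent:
P2 chooses q to make P1 indifferent between A and B
P1 chooses p to make P2 indifferent between X and Y
Mixed NE: P1 plays (A: 0.6559, B: 0.3441), P2 plays (X: 0.3441, Y: 0.6559)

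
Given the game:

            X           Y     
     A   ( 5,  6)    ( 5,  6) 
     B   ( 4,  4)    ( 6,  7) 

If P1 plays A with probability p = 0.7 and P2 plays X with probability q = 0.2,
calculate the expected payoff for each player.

E[P1] = 5.18, E[P2] = 6.12

Work:
E[P1] = p·q·π₁(A,X) + p·(1-q)·π₁(A,Y) + (1-p)·q·π₁(B,X) + (1-p)·(1-q)·π₁(B,Y)
= 0.7·0.2·5 + 0.7·0.8·5 + 0.3·0.2·4 + 0.3·0.8·6
= 5.18

E[P2] = 6.12 (similar calculation)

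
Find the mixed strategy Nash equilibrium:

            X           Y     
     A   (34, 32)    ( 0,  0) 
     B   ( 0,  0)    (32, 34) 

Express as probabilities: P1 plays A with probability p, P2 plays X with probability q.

p = 0.5152, q = 0.4848

Work:
Find probabilities that make opponent indifferent:
P2 chooses q to make P1 indifferent between A and B
P1 chooses p to make P2 indifferent between X and Y
Mixed NE: P1 plays (A: 0.5152, B: 0.4848), P2 plays (X: 0.4848, Y: 0.5152)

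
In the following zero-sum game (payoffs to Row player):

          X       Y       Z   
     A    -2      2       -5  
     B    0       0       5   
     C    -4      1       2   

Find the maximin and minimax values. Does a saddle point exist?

Maximin = 0, Minimax = 0, Saddle: True

Work:
Row minimums: [-5, 0, -4] → maximin = 0
Column maximums: [0, 2, 5] → minimax = 0
Saddle point exists! Game value = 0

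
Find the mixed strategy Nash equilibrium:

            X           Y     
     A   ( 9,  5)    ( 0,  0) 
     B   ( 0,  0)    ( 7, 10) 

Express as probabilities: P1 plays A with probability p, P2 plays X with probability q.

p = 0.6667, q = 0.4375

Work:
Find probabilities that make opponent indifferent:
P2 chooses q to make P1 indifferent between A and B
P1 chooses p to make P2 indifferent between X and Y
Mixed NE: P1 plays (A: 0.6667, B: 0.3333), P2 plays (X: 0.4375, Y: 0.5625)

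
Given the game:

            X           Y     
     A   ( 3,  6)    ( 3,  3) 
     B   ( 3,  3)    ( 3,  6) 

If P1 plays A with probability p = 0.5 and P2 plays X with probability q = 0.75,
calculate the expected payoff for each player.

E[P1] = 3.0, E[P2] = 4.5

Work:
E[P1] = p·q·π₁(A,X) + p·(1-q)·π₁(A,Y) + (1-p)·q·π₁(B,X) + (1-p)·(1-q)·π₁(B,Y)
= 0.5·0.75·3 + 0.5·0.25·3 + 0.5·0.75·3 + 0.5·0.25·3
= 3.0

E[P2] = 4.5 (similar calculation)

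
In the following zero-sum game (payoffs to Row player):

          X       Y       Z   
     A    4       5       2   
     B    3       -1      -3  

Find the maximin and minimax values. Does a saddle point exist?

Maximin = 2, Minimax = 2, Saddle: True

Work:
Row minimums: [2, -3] → maximin = 2
Column maximums: [4, 5, 2] → minimax = 2
Saddle point exists! Game value = 2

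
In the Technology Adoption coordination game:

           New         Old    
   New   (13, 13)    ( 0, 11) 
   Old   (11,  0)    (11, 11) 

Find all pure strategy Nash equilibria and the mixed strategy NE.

Pure NE: (New, New) and (Old, Old); Mixed NE: p = 0.8462, q = 0.8462

Work:
Check pure NE:
(New, New): (13, 13) - no unilateral deviation beneficial
(Old, Old): (11, 11) - no unilateral deviation beneficial
Mixed NE: P1 plays New with p = 0.8462, P2 plays New with q = 0.8462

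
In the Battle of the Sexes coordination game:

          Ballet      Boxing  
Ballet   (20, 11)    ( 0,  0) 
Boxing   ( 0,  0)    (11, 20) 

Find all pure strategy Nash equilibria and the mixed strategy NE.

Pure NE: (Ballet, Ballet) and (Boxing, Boxing); Mixed NE: p = 0.6452, q = 0.3548

Work:
Check pure NE:
(Ballet, Ballet): (20, 11) - no unilateral deviation beneficial
(Boxing, Boxing): (11, 20) - no unilateral deviation beneficial
Mixed NE: P1 plays Ballet with p = 0.6452, P2 plays Ballet with q = 0.3548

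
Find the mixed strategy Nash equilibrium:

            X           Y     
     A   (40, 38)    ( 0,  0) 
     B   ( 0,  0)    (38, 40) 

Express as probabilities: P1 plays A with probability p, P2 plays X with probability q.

p = 0.5128, q = 0.4872

Work:
Find probabilities that make opponent indifferent:
P2 chooses q to make P1 indifferent between A and B
P1 chooses p to make P2 indifferent between X and Y
Mixed NE: P1 plays (A: 0.5128, B: 0.4872), P2 plays (X: 0.4872, Y: 0.5128)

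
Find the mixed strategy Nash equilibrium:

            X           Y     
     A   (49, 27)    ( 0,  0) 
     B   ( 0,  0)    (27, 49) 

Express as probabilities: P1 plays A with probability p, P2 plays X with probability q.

p = 0.6447, q = 0.3553

Work:
Find probabilities that make opponent indifferent:
P2 chooses q to make P1 indifferent between A and B
P1 chooses p to make P2 indifferent between X and Y
Mixed NE: P1 plays (A: 0.6447, B: 0.3553), P2 plays (X: 0.3553, Y: 0.6447)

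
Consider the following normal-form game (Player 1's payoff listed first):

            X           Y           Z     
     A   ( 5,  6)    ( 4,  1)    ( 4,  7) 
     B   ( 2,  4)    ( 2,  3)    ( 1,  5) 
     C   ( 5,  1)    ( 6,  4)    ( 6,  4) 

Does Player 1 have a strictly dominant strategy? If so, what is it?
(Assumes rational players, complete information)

No strictly dominant strategy exists for Player 1

Work:
A strategy strictly dominates another if it gives a strictly higher payoff against every opponent action. Compare each pair of P1's strategies column-by-column:
  A vs B: [5 vs 2, 4 vs 2, 4 vs 1] → A strictly dominates B
  A vs C: [5 vs 5, 4 vs 6, 4 vs 6] → A does not strictly dominate C (column X: 5 ≤ 5)
  B vs A: [2 vs 5, 2 vs 4, 1 vs 4] → B does not strictly dominate A (column X: 2 ≤ 5)
  B vs C: [2 vs 5, 2 vs 6, 1 vs 6] → B does not strictly dominate C (column X: 2 ≤ 5)
  C vs A: [5 vs 5, 6 vs 4, 6 vs 4] → C does not strictly dominate A (column X: 5 ≤ 5)
  C vs B: [5 vs 2, 6 vs 2, 6 vs 1] → C strictly dominates B
No single strategy strictly dominates all others → no strictly dominant strategy.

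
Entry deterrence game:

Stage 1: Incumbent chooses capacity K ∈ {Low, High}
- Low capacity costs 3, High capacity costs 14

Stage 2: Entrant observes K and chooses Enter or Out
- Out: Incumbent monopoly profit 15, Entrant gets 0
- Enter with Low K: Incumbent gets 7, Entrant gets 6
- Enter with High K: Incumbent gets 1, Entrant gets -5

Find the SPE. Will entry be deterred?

SPE: (Low, Enter|Low, Out|High); Entry not deterred. Incumbent net profit = 4, Entrant gets 6

Work:
After Low K: Entrant enters (6 > 0)
After High K: Entrant stays out (-5 < 0)
Incumbent: Low → 7−3=4, High → 15−14=1
Incumbent chooses Low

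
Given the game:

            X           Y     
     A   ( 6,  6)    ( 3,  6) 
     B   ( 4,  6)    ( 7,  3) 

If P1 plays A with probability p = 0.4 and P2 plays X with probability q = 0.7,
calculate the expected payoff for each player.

E[P1] = 4.98, E[P2] = 5.46

Work:
E[P1] = p·q·π₁(A,X) + p·(1-q)·π₁(A,Y) + (1-p)·q·π₁(B,X) + (1-p)·(1-q)·π₁(B,Y)
= 0.4·0.7·6 + 0.4·0.3·3 + 0.6·0.7·4 + 0.6·0.3·7
= 4.98

E[P2] = 5.46 (similar calculation)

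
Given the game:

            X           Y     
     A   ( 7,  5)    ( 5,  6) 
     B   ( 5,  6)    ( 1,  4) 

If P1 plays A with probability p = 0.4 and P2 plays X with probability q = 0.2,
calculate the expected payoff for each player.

E[P1] = 3.24, E[P2] = 4.96

Work:
E[P1] = p·q·π₁(A,X) + p·(1-q)·π₁(A,Y) + (1-p)·q·π₁(B,X) + (1-p)·(1-q)·π₁(B,Y)
= 0.4·0.2·7 + 0.4·0.8·5 + 0.6·0.2·5 + 0.6·0.8·1
= 3.24

E[P2] = 4.96 (similar calculation)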